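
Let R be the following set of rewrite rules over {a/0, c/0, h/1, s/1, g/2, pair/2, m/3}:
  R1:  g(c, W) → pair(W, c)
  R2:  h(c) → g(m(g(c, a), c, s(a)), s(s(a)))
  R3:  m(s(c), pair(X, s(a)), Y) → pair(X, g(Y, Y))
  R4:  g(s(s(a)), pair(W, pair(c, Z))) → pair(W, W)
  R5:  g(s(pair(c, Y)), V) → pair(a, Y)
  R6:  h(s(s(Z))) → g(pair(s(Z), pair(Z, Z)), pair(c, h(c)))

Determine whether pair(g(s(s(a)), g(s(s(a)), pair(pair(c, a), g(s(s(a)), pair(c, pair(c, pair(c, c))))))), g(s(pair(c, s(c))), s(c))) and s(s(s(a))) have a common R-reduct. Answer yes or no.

Reduce t₁ = pair(g(s(s(a)), g(s(s(a)), pair(pair(c, a), g(s(s(a)), pair(c, pair(c, pair(c, c))))))), g(s(pair(c, s(c))), s(c))):
1. pair(g(s(s(a)), g(s(s(a)), pair(pair(c, a), g(s(s(a)), pair(c, pair(c, pair(c, c))))))), g(s(pair(c, s(c))), s(c)))  →  pair(g(s(s(a)), g(s(s(a)), pair(pair(c, a), pair(c, c)))), g(s(pair(c, s(c))), s(c)))   [R4 at 1.2.2.2]
2. pair(g(s(s(a)), g(s(s(a)), pair(pair(c, a), pair(c, c)))), g(s(pair(c, s(c))), s(c)))  →  pair(g(s(s(a)), pair(pair(c, a), pair(c, a))), g(s(pair(c, s(c))), s(c)))   [R4 at 1.2]
3. pair(g(s(s(a)), pair(pair(c, a), pair(c, a))), g(s(pair(c, s(c))), s(c)))  →  pair(pair(pair(c, a), pair(c, a)), g(s(pair(c, s(c))), s(c)))   [R4 at 1]
4. pair(pair(pair(c, a), pair(c, a)), g(s(pair(c, s(c))), s(c)))  →  pair(pair(pair(c, a), pair(c, a)), pair(a, s(c)))   [R5 at 2]

Reduce t₂ = s(s(s(a))):

no — NF(t₁) = pair(pair(pair(c, a), pair(c, a)), pair(a, s(c))), NF(t₂) = s(s(s(a)))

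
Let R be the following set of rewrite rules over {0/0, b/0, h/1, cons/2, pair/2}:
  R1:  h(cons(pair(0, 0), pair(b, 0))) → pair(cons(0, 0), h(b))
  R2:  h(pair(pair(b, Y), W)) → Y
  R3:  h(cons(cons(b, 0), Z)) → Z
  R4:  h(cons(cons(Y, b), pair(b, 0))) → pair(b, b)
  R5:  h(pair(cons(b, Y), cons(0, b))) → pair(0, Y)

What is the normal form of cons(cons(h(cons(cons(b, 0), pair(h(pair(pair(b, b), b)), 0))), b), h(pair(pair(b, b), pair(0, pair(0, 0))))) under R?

1. cons(cons(h(cons(cons(b, 0), pair(h(pair(pair(b, b), b)), 0))), b), h(pair(pair(b, b), pair(0, pair(0, 0)))))  →  cons(cons(pair(h(pair(pair(b, b), b)), 0), b), h(pair(pair(b, b), pair(0, pair(0, 0)))))   [R3 at 1.1]
2. cons(cons(pair(h(pair(pair(b, b), b)), 0), b), h(pair(pair(b, b), pair(0, pair(0, 0)))))  →  cons(cons(pair(b, 0), b), h(pair(pair(b, b), pair(0, pair(0, 0)))))   [R2 at 1.1.1]
3. cons(cons(pair(b, 0), b), h(pair(pair(b, b), pair(0, pair(0, 0)))))  →  cons(cons(pair(b, 0), b), b)   [R2 at 2]

cons(cons(pair(b, 0), b), b)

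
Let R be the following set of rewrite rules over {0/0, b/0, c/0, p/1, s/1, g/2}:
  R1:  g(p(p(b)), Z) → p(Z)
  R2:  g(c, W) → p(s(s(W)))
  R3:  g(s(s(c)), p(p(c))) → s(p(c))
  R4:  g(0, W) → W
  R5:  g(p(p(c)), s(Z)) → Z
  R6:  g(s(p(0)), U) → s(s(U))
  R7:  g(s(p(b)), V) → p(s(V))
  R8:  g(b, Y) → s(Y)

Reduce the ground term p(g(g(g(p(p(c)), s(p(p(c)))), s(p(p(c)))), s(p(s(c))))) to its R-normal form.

1. p(g(g(g(p(p(c)), s(p(p(c)))), s(p(p(c)))), s(p(s(c)))))  →  p(g(g(p(p(c)), s(p(p(c)))), s(p(s(c)))))   [R5 at 1.1.1]
2. p(g(g(p(p(c)), s(p(p(c)))), s(p(s(c)))))  →  p(g(p(p(c)), s(p(s(c)))))   [R5 at 1.1]
3. p(g(p(p(c)), s(p(s(c)))))  →  p(p(s(c)))   [R5 at 1]

p(p(s(c)))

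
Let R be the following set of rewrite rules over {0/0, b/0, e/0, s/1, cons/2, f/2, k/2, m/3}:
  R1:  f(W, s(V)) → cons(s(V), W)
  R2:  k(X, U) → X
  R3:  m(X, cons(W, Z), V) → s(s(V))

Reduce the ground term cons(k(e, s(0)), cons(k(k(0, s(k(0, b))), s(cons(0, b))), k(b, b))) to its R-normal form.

1. cons(k(e, s(0)), cons(k(k(0, s(k(0, b))), s(cons(0, b))), k(b, b)))  →  cons(e, cons(k(k(0, s(k(0, b))), s(cons(0, b))), k(b, b)))   [R2 at 1]
2. cons(e, cons(k(k(0, s(k(0, b))), s(cons(0, b))), k(b, b)))  →  cons(e, cons(k(0, s(k(0, b))), k(b, b)))   [R2 at 2.1]
3. cons(e, cons(k(0, s(k(0, b))), k(b, b)))  →  cons(e, cons(0, k(b, b)))   [R2 at 2.1]
4. cons(e, cons(0, k(b, b)))  →  cons(e, cons(0, b))   [R2 at 2.2]

cons(e, cons(0, b))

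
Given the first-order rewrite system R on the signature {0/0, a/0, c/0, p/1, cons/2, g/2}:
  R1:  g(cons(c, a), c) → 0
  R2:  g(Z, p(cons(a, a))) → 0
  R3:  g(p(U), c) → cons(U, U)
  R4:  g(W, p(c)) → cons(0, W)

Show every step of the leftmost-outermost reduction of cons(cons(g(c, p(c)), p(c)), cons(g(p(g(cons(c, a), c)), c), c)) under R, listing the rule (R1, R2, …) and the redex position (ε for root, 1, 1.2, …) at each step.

1. cons(cons(g(c, p(c)), p(c)), cons(g(p(g(cons(c, a), c)), c), c))  →  cons(cons(cons(0, c), p(c)), cons(g(p(g(cons(c, a), c)), c), c))   [R4 at 1.1]
2. cons(cons(cons(0, c), p(c)), cons(g(p(g(cons(c, a), c)), c), c))  →  cons(cons(cons(0, c), p(c)), cons(cons(g(cons(c, a), c), g(cons(c, a), c)), c))   [R3 at 2.1]
3. cons(cons(cons(0, c), p(c)), cons(cons(g(cons(c, a), c), g(cons(c, a), c)), c))  →  cons(cons(cons(0, c), p(c)), cons(cons(0, g(cons(c, a), c)), c))   [R1 at 2.1.1]
4. cons(cons(cons(0, c), p(c)), cons(cons(0, g(cons(c, a), c)), c))  →  cons(cons(cons(0, c), p(c)), cons(cons(0, 0), c))   [R1 at 2.1.2]

cons(cons(cons(0, c), p(c)), cons(cons(0, 0), c))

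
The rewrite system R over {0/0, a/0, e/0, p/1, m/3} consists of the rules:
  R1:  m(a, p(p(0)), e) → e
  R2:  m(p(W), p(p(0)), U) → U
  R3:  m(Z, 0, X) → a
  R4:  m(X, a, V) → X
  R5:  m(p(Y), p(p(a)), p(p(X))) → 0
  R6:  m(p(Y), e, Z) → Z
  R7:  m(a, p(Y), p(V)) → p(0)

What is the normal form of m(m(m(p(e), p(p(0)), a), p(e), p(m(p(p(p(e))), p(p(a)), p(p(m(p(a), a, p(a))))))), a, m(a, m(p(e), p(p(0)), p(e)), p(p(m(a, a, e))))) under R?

1. m(m(m(p(e), p(p(0)), a), p(e), p(m(p(p(p(e))), p(p(a)), p(p(m(p(a), a, p(a))))))), a, m(a, m(p(e), p(p(0)), p(e)), p(p(m(a, a, e)))))  →  m(m(p(e), p(p(0)), a), p(e), p(m(p(p(p(e))), p(p(a)), p(p(m(p(a), a, p(a)))))))   [R4 at ε]
2. m(m(p(e), p(p(0)), a), p(e), p(m(p(p(p(e))), p(p(a)), p(p(m(p(a), a, p(a)))))))  →  m(a, p(e), p(m(p(p(p(e))), p(p(a)), p(p(m(p(a), a, p(a)))))))   [R2 at 1]
3. m(a, p(e), p(m(p(p(p(e))), p(p(a)), p(p(m(p(a), a, p(a)))))))  →  p(0)   [R7 at ε]

p(0)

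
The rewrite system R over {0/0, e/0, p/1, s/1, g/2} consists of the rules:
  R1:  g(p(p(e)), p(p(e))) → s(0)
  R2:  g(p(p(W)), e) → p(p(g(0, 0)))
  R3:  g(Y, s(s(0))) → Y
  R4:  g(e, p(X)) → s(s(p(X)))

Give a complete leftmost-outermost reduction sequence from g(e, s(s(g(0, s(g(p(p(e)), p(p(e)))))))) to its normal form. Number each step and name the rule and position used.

1. g(e, s(s(g(0, s(g(p(p(e)), p(p(e))))))))  →  g(e, s(s(g(0, s(s(0))))))   [R1 at 2.1.1.2.1]
2. g(e, s(s(g(0, s(s(0))))))  →  g(e, s(s(0)))   [R3 at 2.1.1]
3. g(e, s(s(0)))  →  e   [R3 at ε]

e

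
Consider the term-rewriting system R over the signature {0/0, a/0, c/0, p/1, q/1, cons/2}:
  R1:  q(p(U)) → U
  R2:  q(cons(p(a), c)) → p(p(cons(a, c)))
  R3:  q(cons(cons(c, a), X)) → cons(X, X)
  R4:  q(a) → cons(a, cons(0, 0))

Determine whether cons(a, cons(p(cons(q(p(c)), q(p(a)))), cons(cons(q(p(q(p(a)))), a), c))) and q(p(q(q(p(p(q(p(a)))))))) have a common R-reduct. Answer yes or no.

Reduce t₁ = cons(a, cons(p(cons(q(p(c)), q(p(a)))), cons(cons(q(p(q(p(a)))), a), c))):
1. cons(a, cons(p(cons(q(p(c)), q(p(a)))), cons(cons(q(p(q(p(a)))), a), c)))  →  cons(a, cons(p(cons(c, q(p(a)))), cons(cons(q(p(q(p(a)))), a), c)))   [R1 at 2.1.1.1]
2. cons(a, cons(p(cons(c, q(p(a)))), cons(cons(q(p(q(p(a)))), a), c)))  →  cons(a, cons(p(cons(c, a)), cons(cons(q(p(q(p(a)))), a), c)))   [R1 at 2.1.1.2]
3. cons(a, cons(p(cons(c, a)), cons(cons(q(p(q(p(a)))), a), c)))  →  cons(a, cons(p(cons(c, a)), cons(cons(q(p(a)), a), c)))   [R1 at 2.2.1.1]
4. cons(a, cons(p(cons(c, a)), cons(cons(q(p(a)), a), c)))  →  cons(a, cons(p(cons(c, a)), cons(cons(a, a), c)))   [R1 at 2.2.1.1]

Reduce t₂ = q(p(q(q(p(p(q(p(a)))))))):
1. q(p(q(q(p(p(q(p(a))))))))  →  q(q(p(p(q(p(a))))))   [R1 at ε]
2. q(q(p(p(q(p(a))))))  →  q(p(q(p(a))))   [R1 at 1]
3. q(p(q(p(a))))  →  q(p(a))   [R1 at ε]
4. q(p(a))  →  a   [R1 at ε]

no — NF(t₁) = cons(a, cons(p(cons(c, a)), cons(cons(a, a), c))), NF(t₂) = a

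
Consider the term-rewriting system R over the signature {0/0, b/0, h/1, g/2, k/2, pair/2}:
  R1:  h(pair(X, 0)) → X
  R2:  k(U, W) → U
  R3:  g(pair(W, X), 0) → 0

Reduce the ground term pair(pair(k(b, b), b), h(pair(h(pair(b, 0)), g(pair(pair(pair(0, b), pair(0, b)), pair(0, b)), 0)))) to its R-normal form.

pair(pair(b, b), b)

1. pair(pair(k(b, b), b), h(pair(h(pair(b, 0)), g(pair(pair(pair(0, b), pair(0, b)), pair(0, b)), 0))))  →  pair(pair(b, b), h(pair(h(pair(b, 0)), g(pair(pair(pair(0, b), pair(0, b)), pair(0, b)), 0))))   [R2 at 1.1]
2. pair(pair(b, b), h(pair(h(pair(b, 0)), g(pair(pair(pair(0, b), pair(0, b)), pair(0, b)), 0))))  →  pair(pair(b, b), h(pair(b, g(pair(pair(pair(0, b), pair(0, b)), pair(0, b)), 0))))   [R1 at 2.1.1]
3. pair(pair(b, b), h(pair(b, g(pair(pair(pair(0, b), pair(0, b)), pair(0, b)), 0))))  →  pair(pair(b, b), h(pair(b, 0)))   [R3 at 2.1.2]
4. pair(pair(b, b), h(pair(b, 0)))  →  pair(pair(b, b), b)   [R1 at 2]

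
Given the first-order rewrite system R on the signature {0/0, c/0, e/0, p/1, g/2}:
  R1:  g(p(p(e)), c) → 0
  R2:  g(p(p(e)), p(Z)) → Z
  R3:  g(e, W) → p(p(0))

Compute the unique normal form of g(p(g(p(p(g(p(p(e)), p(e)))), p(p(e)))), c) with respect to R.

1. g(p(g(p(p(g(p(p(e)), p(e)))), p(p(e)))), c)  →  g(p(g(p(p(e)), p(p(e)))), c)   [R2 at 1.1.1.1.1]
2. g(p(g(p(p(e)), p(p(e)))), c)  →  g(p(p(e)), c)   [R2 at 1.1]
3. g(p(p(e)), c)  →  0   [R1 at ε]

0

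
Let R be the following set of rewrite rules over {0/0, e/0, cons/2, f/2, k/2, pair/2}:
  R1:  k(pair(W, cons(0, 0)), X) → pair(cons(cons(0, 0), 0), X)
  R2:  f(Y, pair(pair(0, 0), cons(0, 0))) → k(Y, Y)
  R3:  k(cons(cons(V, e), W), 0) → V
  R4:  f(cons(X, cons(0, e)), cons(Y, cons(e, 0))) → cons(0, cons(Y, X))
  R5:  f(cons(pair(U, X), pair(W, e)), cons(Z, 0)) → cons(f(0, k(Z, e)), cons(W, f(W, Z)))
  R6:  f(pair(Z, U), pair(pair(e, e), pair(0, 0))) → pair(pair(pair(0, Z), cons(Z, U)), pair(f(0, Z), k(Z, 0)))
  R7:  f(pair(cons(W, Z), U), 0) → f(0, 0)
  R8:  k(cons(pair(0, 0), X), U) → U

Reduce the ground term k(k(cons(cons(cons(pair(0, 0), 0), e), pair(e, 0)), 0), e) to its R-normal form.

1. k(k(cons(cons(cons(pair(0, 0), 0), e), pair(e, 0)), 0), e)  →  k(cons(pair(0, 0), 0), e)   [R3 at 1]
2. k(cons(pair(0, 0), 0), e)  →  e   [R8 at ε]

e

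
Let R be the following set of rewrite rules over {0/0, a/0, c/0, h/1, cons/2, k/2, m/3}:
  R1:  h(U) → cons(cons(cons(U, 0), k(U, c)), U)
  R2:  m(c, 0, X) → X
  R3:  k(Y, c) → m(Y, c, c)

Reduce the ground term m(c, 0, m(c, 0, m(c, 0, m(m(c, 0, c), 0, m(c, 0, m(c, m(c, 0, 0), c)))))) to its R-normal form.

1. m(c, 0, m(c, 0, m(c, 0, m(m(c, 0, c), 0, m(c, 0, m(c, m(c, 0, 0), c))))))  →  m(c, 0, m(c, 0, m(m(c, 0, c), 0, m(c, 0, m(c, m(c, 0, 0), c)))))   [R2 at ε]
2. m(c, 0, m(c, 0, m(m(c, 0, c), 0, m(c, 0, m(c, m(c, 0, 0), c)))))  →  m(c, 0, m(m(c, 0, c), 0, m(c, 0, m(c, m(c, 0, 0), c))))   [R2 at ε]
3. m(c, 0, m(m(c, 0, c), 0, m(c, 0, m(c, m(c, 0, 0), c))))  →  m(m(c, 0, c), 0, m(c, 0, m(c, m(c, 0, 0), c)))   [R2 at ε]
4. m(m(c, 0, c), 0, m(c, 0, m(c, m(c, 0, 0), c)))  →  m(c, 0, m(c, 0, m(c, m(c, 0, 0), c)))   [R2 at 1]
5. m(c, 0, m(c, 0, m(c, m(c, 0, 0), c)))  →  m(c, 0, m(c, m(c, 0, 0), c))   [R2 at ε]
6. m(c, 0, m(c, m(c, 0, 0), c))  →  m(c, m(c, 0, 0), c)   [R2 at ε]
7. m(c, m(c, 0, 0), c)  →  m(c, 0, c)   [R2 at 2]
8. m(c, 0, c)  →  c   [R2 at ε]

c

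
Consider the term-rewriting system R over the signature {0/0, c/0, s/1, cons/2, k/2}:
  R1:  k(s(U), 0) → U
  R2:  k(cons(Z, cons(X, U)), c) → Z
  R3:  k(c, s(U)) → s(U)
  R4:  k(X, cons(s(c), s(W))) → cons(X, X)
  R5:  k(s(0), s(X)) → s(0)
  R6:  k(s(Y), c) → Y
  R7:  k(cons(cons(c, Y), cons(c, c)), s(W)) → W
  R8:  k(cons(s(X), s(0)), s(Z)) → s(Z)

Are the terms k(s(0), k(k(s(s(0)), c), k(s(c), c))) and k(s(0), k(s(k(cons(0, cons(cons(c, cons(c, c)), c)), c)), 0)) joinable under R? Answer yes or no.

Reduce t₁ = k(s(0), k(k(s(s(0)), c), k(s(c), c))):
1. k(s(0), k(k(s(s(0)), c), k(s(c), c)))  →  k(s(0), k(s(0), k(s(c), c)))   [R6 at 2.1]
2. k(s(0), k(s(0), k(s(c), c)))  →  k(s(0), k(s(0), c))   [R6 at 2.2]
3. k(s(0), k(s(0), c))  →  k(s(0), 0)   [R6 at 2]
4. k(s(0), 0)  →  0   [R1 at ε]

Reduce t₂ = k(s(0), k(s(k(cons(0, cons(cons(c, cons(c, c)), c)), c)), 0)):
1. k(s(0), k(s(k(cons(0, cons(cons(c, cons(c, c)), c)), c)), 0))  →  k(s(0), k(cons(0, cons(cons(c, cons(c, c)), c)), c))   [R1 at 2]
2. k(s(0), k(cons(0, cons(cons(c, cons(c, c)), c)), c))  →  k(s(0), 0)   [R2 at 2]
3. k(s(0), 0)  →  0   [R1 at ε]

yes — NF(t₁) = 0, NF(t₂) = 0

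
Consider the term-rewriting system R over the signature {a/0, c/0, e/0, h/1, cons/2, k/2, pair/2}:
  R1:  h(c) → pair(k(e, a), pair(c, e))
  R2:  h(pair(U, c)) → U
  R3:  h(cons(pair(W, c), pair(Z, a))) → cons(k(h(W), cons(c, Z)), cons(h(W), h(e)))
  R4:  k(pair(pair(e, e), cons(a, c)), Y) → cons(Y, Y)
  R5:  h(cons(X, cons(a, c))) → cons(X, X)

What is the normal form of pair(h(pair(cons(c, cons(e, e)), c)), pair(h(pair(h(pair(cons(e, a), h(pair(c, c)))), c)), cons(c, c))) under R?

1. pair(h(pair(cons(c, cons(e, e)), c)), pair(h(pair(h(pair(cons(e, a), h(pair(c, c)))), c)), cons(c, c)))  →  pair(cons(c, cons(e, e)), pair(h(pair(h(pair(cons(e, a), h(pair(c, c)))), c)), cons(c, c)))   [R2 at 1]
2. pair(cons(c, cons(e, e)), pair(h(pair(h(pair(cons(e, a), h(pair(c, c)))), c)), cons(c, c)))  →  pair(cons(c, cons(e, e)), pair(h(pair(cons(e, a), h(pair(c, c)))), cons(c, c)))   [R2 at 2.1]
3. pair(cons(c, cons(e, e)), pair(h(pair(cons(e, a), h(pair(c, c)))), cons(c, c)))  →  pair(cons(c, cons(e, e)), pair(h(pair(cons(e, a), c)), cons(c, c)))   [R2 at 2.1.1.2]
4. pair(cons(c, cons(e, e)), pair(h(pair(cons(e, a), c)), cons(c, c)))  →  pair(cons(c, cons(e, e)), pair(cons(e, a), cons(c, c)))   [R2 at 2.1]

pair(cons(c, cons(e, e)), pair(cons(e, a), cons(c, c)))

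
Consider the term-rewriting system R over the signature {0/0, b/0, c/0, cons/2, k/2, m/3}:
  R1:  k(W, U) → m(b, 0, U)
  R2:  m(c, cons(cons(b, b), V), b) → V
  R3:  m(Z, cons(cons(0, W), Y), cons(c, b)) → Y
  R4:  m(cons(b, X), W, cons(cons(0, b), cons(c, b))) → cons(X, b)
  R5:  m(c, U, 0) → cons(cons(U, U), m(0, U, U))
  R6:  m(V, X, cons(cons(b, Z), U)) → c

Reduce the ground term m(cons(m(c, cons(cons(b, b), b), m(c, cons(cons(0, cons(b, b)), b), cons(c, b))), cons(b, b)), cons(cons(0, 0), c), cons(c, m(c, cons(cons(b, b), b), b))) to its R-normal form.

c

1. m(cons(m(c, cons(cons(b, b), b), m(c, cons(cons(0, cons(b, b)), b), cons(c, b))), cons(b, b)), cons(cons(0, 0), c), cons(c, m(c, cons(cons(b, b), b), b)))  →  m(cons(m(c, cons(cons(b, b), b), b), cons(b, b)), cons(cons(0, 0), c), cons(c, m(c, cons(cons(b, b), b), b)))   [R3 at 1.1.3]
2. m(cons(m(c, cons(cons(b, b), b), b), cons(b, b)), cons(cons(0, 0), c), cons(c, m(c, cons(cons(b, b), b), b)))  →  m(cons(b, cons(b, b)), cons(cons(0, 0), c), cons(c, m(c, cons(cons(b, b), b), b)))   [R2 at 1.1]
3. m(cons(b, cons(b, b)), cons(cons(0, 0), c), cons(c, m(c, cons(cons(b, b), b), b)))  →  m(cons(b, cons(b, b)), cons(cons(0, 0), c), cons(c, b))   [R2 at 3.2]
4. m(cons(b, cons(b, b)), cons(cons(0, 0), c), cons(c, b))  →  c   [R3 at ε]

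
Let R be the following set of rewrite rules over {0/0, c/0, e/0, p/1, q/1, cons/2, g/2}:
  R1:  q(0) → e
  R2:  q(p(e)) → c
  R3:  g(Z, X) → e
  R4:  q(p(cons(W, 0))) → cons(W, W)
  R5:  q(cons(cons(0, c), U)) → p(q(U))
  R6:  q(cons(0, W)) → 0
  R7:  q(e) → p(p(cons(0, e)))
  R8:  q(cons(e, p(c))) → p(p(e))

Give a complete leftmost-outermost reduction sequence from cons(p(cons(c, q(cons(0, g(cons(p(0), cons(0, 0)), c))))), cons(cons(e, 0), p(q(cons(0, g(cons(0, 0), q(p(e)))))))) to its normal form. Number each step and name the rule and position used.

1. cons(p(cons(c, q(cons(0, g(cons(p(0), cons(0, 0)), c))))), cons(cons(e, 0), p(q(cons(0, g(cons(0, 0), q(p(e))))))))  →  cons(p(cons(c, 0)), cons(cons(e, 0), p(q(cons(0, g(cons(0, 0), q(p(e))))))))   [R6 at 1.1.2]
2. cons(p(cons(c, 0)), cons(cons(e, 0), p(q(cons(0, g(cons(0, 0), q(p(e))))))))  →  cons(p(cons(c, 0)), cons(cons(e, 0), p(0)))   [R6 at 2.2.1]

cons(p(cons(c, 0)), cons(cons(e, 0), p(0)))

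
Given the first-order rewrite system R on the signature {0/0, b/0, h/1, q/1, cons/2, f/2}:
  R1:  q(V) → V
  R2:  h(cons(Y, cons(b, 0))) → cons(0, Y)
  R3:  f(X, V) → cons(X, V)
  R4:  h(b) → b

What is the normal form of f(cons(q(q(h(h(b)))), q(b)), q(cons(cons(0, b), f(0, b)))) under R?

1. f(cons(q(q(h(h(b)))), q(b)), q(cons(cons(0, b), f(0, b))))  →  cons(cons(q(q(h(h(b)))), q(b)), q(cons(cons(0, b), f(0, b))))   [R3 at ε]
2. cons(cons(q(q(h(h(b)))), q(b)), q(cons(cons(0, b), f(0, b))))  →  cons(cons(q(h(h(b))), q(b)), q(cons(cons(0, b), f(0, b))))   [R1 at 1.1]
3. cons(cons(q(h(h(b))), q(b)), q(cons(cons(0, b), f(0, b))))  →  cons(cons(h(h(b)), q(b)), q(cons(cons(0, b), f(0, b))))   [R1 at 1.1]
4. cons(cons(h(h(b)), q(b)), q(cons(cons(0, b), f(0, b))))  →  cons(cons(h(b), q(b)), q(cons(cons(0, b), f(0, b))))   [R4 at 1.1.1]
5. cons(cons(h(b), q(b)), q(cons(cons(0, b), f(0, b))))  →  cons(cons(b, q(b)), q(cons(cons(0, b), f(0, b))))   [R4 at 1.1]
6. cons(cons(b, q(b)), q(cons(cons(0, b), f(0, b))))  →  cons(cons(b, b), q(cons(cons(0, b), f(0, b))))   [R1 at 1.2]
7. cons(cons(b, b), q(cons(cons(0, b), f(0, b))))  →  cons(cons(b, b), cons(cons(0, b), f(0, b)))   [R1 at 2]
8. cons(cons(b, b), cons(cons(0, b), f(0, b)))  →  cons(cons(b, b), cons(cons(0, b), cons(0, b)))   [R3 at 2.2]

cons(cons(b, b), cons(cons(0, b), cons(0, b)))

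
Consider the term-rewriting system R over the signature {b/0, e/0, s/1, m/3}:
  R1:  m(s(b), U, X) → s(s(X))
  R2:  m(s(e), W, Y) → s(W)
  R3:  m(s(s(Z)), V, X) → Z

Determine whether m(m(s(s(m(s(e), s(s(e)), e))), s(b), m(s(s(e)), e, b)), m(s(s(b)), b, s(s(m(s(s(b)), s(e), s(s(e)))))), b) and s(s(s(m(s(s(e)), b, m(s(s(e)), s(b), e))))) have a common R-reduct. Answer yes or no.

Reduce t₁ = m(m(s(s(m(s(e), s(s(e)), e))), s(b), m(s(s(e)), e, b)), m(s(s(b)), b, s(s(m(s(s(b)), s(e), s(s(e)))))), b):
1. m(m(s(s(m(s(e), s(s(e)), e))), s(b), m(s(s(e)), e, b)), m(s(s(b)), b, s(s(m(s(s(b)), s(e), s(s(e)))))), b)  →  m(m(s(e), s(s(e)), e), m(s(s(b)), b, s(s(m(s(s(b)), s(e), s(s(e)))))), b)   [R3 at 1]
2. m(m(s(e), s(s(e)), e), m(s(s(b)), b, s(s(m(s(s(b)), s(e), s(s(e)))))), b)  →  m(s(s(s(e))), m(s(s(b)), b, s(s(m(s(s(b)), s(e), s(s(e)))))), b)   [R2 at 1]
3. m(s(s(s(e))), m(s(s(b)), b, s(s(m(s(s(b)), s(e), s(s(e)))))), b)  →  s(e)   [R3 at ε]

Reduce t₂ = s(s(s(m(s(s(e)), b, m(s(s(e)), s(b), e))))):
1. s(s(s(m(s(s(e)), b, m(s(s(e)), s(b), e)))))  →  s(s(s(e)))   [R3 at 1.1.1]

no — NF(t₁) = s(e), NF(t₂) = s(s(s(e)))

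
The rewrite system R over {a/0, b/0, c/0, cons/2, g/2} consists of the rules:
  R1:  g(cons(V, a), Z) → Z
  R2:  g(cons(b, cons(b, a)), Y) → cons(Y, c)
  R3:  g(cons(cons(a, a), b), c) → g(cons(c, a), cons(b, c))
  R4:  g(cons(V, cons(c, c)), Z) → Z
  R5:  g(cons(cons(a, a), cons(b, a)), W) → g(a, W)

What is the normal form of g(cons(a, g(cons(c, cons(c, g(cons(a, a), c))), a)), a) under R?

1. g(cons(a, g(cons(c, cons(c, g(cons(a, a), c))), a)), a)  →  g(cons(a, g(cons(c, cons(c, c)), a)), a)   [R1 at 1.2.1.2.2]
2. g(cons(a, g(cons(c, cons(c, c)), a)), a)  →  g(cons(a, a), a)   [R4 at 1.2]
3. g(cons(a, a), a)  →  a   [R1 at ε]

a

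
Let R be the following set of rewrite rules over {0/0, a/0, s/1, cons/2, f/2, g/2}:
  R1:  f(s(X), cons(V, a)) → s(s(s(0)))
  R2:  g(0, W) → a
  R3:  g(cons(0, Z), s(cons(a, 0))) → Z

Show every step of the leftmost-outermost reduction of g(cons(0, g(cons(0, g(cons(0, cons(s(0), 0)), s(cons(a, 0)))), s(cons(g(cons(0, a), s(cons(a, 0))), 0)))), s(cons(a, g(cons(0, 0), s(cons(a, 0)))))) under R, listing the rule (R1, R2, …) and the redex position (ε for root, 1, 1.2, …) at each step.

cons(s(0), 0)

1. g(cons(0, g(cons(0, g(cons(0, cons(s(0), 0)), s(cons(a, 0)))), s(cons(g(cons(0, a), s(cons(a, 0))), 0)))), s(cons(a, g(cons(0, 0), s(cons(a, 0))))))  →  g(cons(0, g(cons(0, cons(s(0), 0)), s(cons(g(cons(0, a), s(cons(a, 0))), 0)))), s(cons(a, g(cons(0, 0), s(cons(a, 0))))))   [R3 at 1.2.1.2]
2. g(cons(0, g(cons(0, cons(s(0), 0)), s(cons(g(cons(0, a), s(cons(a, 0))), 0)))), s(cons(a, g(cons(0, 0), s(cons(a, 0))))))  →  g(cons(0, g(cons(0, cons(s(0), 0)), s(cons(a, 0)))), s(cons(a, g(cons(0, 0), s(cons(a, 0))))))   [R3 at 1.2.2.1.1]
3. g(cons(0, g(cons(0, cons(s(0), 0)), s(cons(a, 0)))), s(cons(a, g(cons(0, 0), s(cons(a, 0))))))  →  g(cons(0, cons(s(0), 0)), s(cons(a, g(cons(0, 0), s(cons(a, 0))))))   [R3 at 1.2]
4. g(cons(0, cons(s(0), 0)), s(cons(a, g(cons(0, 0), s(cons(a, 0))))))  →  g(cons(0, cons(s(0), 0)), s(cons(a, 0)))   [R3 at 2.1.2]
5. g(cons(0, cons(s(0), 0)), s(cons(a, 0)))  →  cons(s(0), 0)   [R3 at ε]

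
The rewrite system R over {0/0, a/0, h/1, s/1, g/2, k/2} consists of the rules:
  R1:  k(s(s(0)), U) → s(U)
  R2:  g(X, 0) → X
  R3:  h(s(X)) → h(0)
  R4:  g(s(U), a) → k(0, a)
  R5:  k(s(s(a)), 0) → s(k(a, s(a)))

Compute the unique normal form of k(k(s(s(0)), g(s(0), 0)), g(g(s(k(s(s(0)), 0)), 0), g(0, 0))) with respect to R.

s(s(s(0)))

1. k(k(s(s(0)), g(s(0), 0)), g(g(s(k(s(s(0)), 0)), 0), g(0, 0)))  →  k(s(g(s(0), 0)), g(g(s(k(s(s(0)), 0)), 0), g(0, 0)))   [R1 at 1]
2. k(s(g(s(0), 0)), g(g(s(k(s(s(0)), 0)), 0), g(0, 0)))  →  k(s(s(0)), g(g(s(k(s(s(0)), 0)), 0), g(0, 0)))   [R2 at 1.1]
3. k(s(s(0)), g(g(s(k(s(s(0)), 0)), 0), g(0, 0)))  →  s(g(g(s(k(s(s(0)), 0)), 0), g(0, 0)))   [R1 at ε]
4. s(g(g(s(k(s(s(0)), 0)), 0), g(0, 0)))  →  s(g(s(k(s(s(0)), 0)), g(0, 0)))   [R2 at 1.1]
5. s(g(s(k(s(s(0)), 0)), g(0, 0)))  →  s(g(s(s(0)), g(0, 0)))   [R1 at 1.1.1]
6. s(g(s(s(0)), g(0, 0)))  →  s(g(s(s(0)), 0))   [R2 at 1.2]
7. s(g(s(s(0)), 0))  →  s(s(s(0)))   [R2 at 1]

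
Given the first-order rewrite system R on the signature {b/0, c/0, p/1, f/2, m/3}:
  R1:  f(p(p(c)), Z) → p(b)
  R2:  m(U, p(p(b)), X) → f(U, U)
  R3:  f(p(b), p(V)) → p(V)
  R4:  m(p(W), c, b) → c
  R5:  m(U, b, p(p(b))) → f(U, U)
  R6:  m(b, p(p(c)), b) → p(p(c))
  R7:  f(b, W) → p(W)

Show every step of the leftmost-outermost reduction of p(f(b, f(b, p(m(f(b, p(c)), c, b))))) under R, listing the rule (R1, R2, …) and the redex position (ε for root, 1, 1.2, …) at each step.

p(p(p(p(c))))

1. p(f(b, f(b, p(m(f(b, p(c)), c, b)))))  →  p(p(f(b, p(m(f(b, p(c)), c, b)))))   [R7 at 1]
2. p(p(f(b, p(m(f(b, p(c)), c, b)))))  →  p(p(p(p(m(f(b, p(c)), c, b)))))   [R7 at 1.1]
3. p(p(p(p(m(f(b, p(c)), c, b)))))  →  p(p(p(p(m(p(p(c)), c, b)))))   [R7 at 1.1.1.1.1]
4. p(p(p(p(m(p(p(c)), c, b)))))  →  p(p(p(p(c))))   [R4 at 1.1.1.1]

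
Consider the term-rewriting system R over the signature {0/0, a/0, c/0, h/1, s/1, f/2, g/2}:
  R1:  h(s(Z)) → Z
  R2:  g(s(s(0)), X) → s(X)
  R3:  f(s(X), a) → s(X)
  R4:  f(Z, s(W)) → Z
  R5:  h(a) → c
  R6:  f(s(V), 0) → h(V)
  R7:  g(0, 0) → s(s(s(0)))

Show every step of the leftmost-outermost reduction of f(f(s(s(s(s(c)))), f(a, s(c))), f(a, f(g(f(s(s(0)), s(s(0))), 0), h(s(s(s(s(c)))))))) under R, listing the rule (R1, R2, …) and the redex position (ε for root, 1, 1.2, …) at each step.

1. f(f(s(s(s(s(c)))), f(a, s(c))), f(a, f(g(f(s(s(0)), s(s(0))), 0), h(s(s(s(s(c))))))))  →  f(f(s(s(s(s(c)))), a), f(a, f(g(f(s(s(0)), s(s(0))), 0), h(s(s(s(s(c))))))))   [R4 at 1.2]
2. f(f(s(s(s(s(c)))), a), f(a, f(g(f(s(s(0)), s(s(0))), 0), h(s(s(s(s(c))))))))  →  f(s(s(s(s(c)))), f(a, f(g(f(s(s(0)), s(s(0))), 0), h(s(s(s(s(c))))))))   [R3 at 1]
3. f(s(s(s(s(c)))), f(a, f(g(f(s(s(0)), s(s(0))), 0), h(s(s(s(s(c))))))))  →  f(s(s(s(s(c)))), f(a, f(g(s(s(0)), 0), h(s(s(s(s(c))))))))   [R4 at 2.2.1.1]
4. f(s(s(s(s(c)))), f(a, f(g(s(s(0)), 0), h(s(s(s(s(c))))))))  →  f(s(s(s(s(c)))), f(a, f(s(0), h(s(s(s(s(c))))))))   [R2 at 2.2.1]
5. f(s(s(s(s(c)))), f(a, f(s(0), h(s(s(s(s(c))))))))  →  f(s(s(s(s(c)))), f(a, f(s(0), s(s(s(c))))))   [R1 at 2.2.2]
6. f(s(s(s(s(c)))), f(a, f(s(0), s(s(s(c))))))  →  f(s(s(s(s(c)))), f(a, s(0)))   [R4 at 2.2]
7. f(s(s(s(s(c)))), f(a, s(0)))  →  f(s(s(s(s(c)))), a)   [R4 at 2]
8. f(s(s(s(s(c)))), a)  →  s(s(s(s(c))))   [R3 at ε]

s(s(s(s(c))))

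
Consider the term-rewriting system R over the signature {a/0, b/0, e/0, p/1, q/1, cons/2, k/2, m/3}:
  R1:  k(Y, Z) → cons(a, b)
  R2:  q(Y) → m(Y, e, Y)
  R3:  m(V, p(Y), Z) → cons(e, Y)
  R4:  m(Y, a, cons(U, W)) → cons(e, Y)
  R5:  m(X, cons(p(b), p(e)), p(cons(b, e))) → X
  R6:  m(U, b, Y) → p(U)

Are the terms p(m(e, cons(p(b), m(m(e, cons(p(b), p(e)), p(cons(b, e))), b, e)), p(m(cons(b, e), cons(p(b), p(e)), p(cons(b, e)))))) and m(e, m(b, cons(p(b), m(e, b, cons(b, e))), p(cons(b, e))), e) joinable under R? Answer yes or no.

yes — NF(t₁) = p(e), NF(t₂) = p(e)

Reduce t₁ = p(m(e, cons(p(b), m(m(e, cons(p(b), p(e)), p(cons(b, e))), b, e)), p(m(cons(b, e), cons(p(b), p(e)), p(cons(b, e)))))):
1. p(m(e, cons(p(b), m(m(e, cons(p(b), p(e)), p(cons(b, e))), b, e)), p(m(cons(b, e), cons(p(b), p(e)), p(cons(b, e))))))  →  p(m(e, cons(p(b), p(m(e, cons(p(b), p(e)), p(cons(b, e))))), p(m(cons(b, e), cons(p(b), p(e)), p(cons(b, e))))))   [R6 at 1.2.2]
2. p(m(e, cons(p(b), p(m(e, cons(p(b), p(e)), p(cons(b, e))))), p(m(cons(b, e), cons(p(b), p(e)), p(cons(b, e))))))  →  p(m(e, cons(p(b), p(e)), p(m(cons(b, e), cons(p(b), p(e)), p(cons(b, e))))))   [R5 at 1.2.2.1]
3. p(m(e, cons(p(b), p(e)), p(m(cons(b, e), cons(p(b), p(e)), p(cons(b, e))))))  →  p(m(e, cons(p(b), p(e)), p(cons(b, e))))   [R5 at 1.3.1]
4. p(m(e, cons(p(b), p(e)), p(cons(b, e))))  →  p(e)   [R5 at 1]

Reduce t₂ = m(e, m(b, cons(p(b), m(e, b, cons(b, e))), p(cons(b, e))), e):
1. m(e, m(b, cons(p(b), m(e, b, cons(b, e))), p(cons(b, e))), e)  →  m(e, m(b, cons(p(b), p(e)), p(cons(b, e))), e)   [R6 at 2.2.2]
2. m(e, m(b, cons(p(b), p(e)), p(cons(b, e))), e)  →  m(e, b, e)   [R5 at 2]
3. m(e, b, e)  →  p(e)   [R6 at ε]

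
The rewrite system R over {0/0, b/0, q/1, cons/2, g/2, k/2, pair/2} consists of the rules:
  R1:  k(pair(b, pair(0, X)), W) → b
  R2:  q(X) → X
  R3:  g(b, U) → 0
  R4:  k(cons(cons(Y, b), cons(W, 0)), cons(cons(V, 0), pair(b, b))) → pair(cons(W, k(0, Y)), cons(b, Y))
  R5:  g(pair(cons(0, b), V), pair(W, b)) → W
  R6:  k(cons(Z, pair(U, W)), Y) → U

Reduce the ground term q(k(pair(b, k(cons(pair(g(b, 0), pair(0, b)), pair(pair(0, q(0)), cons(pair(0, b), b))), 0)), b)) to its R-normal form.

1. q(k(pair(b, k(cons(pair(g(b, 0), pair(0, b)), pair(pair(0, q(0)), cons(pair(0, b), b))), 0)), b))  →  k(pair(b, k(cons(pair(g(b, 0), pair(0, b)), pair(pair(0, q(0)), cons(pair(0, b), b))), 0)), b)   [R2 at ε]
2. k(pair(b, k(cons(pair(g(b, 0), pair(0, b)), pair(pair(0, q(0)), cons(pair(0, b), b))), 0)), b)  →  k(pair(b, pair(0, q(0))), b)   [R6 at 1.2]
3. k(pair(b, pair(0, q(0))), b)  →  b   [R1 at ε]

b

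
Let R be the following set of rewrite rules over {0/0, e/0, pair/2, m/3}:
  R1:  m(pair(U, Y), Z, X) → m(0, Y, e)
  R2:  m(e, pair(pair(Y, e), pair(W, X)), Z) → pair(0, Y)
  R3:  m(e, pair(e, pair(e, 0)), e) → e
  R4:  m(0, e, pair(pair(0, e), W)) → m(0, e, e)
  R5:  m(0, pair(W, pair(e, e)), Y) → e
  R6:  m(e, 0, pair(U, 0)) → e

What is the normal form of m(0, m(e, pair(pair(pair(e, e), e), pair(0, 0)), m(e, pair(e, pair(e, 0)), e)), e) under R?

1. m(0, m(e, pair(pair(pair(e, e), e), pair(0, 0)), m(e, pair(e, pair(e, 0)), e)), e)  →  m(0, pair(0, pair(e, e)), e)   [R2 at 2]
2. m(0, pair(0, pair(e, e)), e)  →  e   [R5 at ε]

e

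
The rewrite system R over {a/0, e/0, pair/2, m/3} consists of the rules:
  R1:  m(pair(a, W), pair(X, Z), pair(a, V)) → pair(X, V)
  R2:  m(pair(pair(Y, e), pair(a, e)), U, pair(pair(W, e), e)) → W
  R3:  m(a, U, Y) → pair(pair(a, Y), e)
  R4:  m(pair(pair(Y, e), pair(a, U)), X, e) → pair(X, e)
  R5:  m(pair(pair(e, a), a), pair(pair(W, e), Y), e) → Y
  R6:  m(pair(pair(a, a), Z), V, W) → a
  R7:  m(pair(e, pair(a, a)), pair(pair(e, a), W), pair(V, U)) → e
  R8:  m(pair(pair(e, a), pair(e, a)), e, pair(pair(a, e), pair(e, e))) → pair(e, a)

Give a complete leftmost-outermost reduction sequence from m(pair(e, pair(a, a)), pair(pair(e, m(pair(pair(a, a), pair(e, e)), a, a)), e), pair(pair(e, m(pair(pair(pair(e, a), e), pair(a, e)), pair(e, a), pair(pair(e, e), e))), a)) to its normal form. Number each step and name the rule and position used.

1. m(pair(e, pair(a, a)), pair(pair(e, m(pair(pair(a, a), pair(e, e)), a, a)), e), pair(pair(e, m(pair(pair(pair(e, a), e), pair(a, e)), pair(e, a), pair(pair(e, e), e))), a))  →  m(pair(e, pair(a, a)), pair(pair(e, a), e), pair(pair(e, m(pair(pair(pair(e, a), e), pair(a, e)), pair(e, a), pair(pair(e, e), e))), a))   [R6 at 2.1.2]
2. m(pair(e, pair(a, a)), pair(pair(e, a), e), pair(pair(e, m(pair(pair(pair(e, a), e), pair(a, e)), pair(e, a), pair(pair(e, e), e))), a))  →  e   [R7 at ε]

e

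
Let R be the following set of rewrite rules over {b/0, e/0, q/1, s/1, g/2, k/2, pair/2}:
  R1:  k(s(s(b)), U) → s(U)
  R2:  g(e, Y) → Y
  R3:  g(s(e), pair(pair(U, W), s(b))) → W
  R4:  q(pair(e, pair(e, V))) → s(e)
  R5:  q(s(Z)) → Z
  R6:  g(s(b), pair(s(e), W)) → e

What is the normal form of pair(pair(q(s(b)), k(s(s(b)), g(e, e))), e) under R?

pair(pair(b, s(e)), e)

1. pair(pair(q(s(b)), k(s(s(b)), g(e, e))), e)  →  pair(pair(b, k(s(s(b)), g(e, e))), e)   [R5 at 1.1]
2. pair(pair(b, k(s(s(b)), g(e, e))), e)  →  pair(pair(b, s(g(e, e))), e)   [R1 at 1.2]
3. pair(pair(b, s(g(e, e))), e)  →  pair(pair(b, s(e)), e)   [R2 at 1.2.1]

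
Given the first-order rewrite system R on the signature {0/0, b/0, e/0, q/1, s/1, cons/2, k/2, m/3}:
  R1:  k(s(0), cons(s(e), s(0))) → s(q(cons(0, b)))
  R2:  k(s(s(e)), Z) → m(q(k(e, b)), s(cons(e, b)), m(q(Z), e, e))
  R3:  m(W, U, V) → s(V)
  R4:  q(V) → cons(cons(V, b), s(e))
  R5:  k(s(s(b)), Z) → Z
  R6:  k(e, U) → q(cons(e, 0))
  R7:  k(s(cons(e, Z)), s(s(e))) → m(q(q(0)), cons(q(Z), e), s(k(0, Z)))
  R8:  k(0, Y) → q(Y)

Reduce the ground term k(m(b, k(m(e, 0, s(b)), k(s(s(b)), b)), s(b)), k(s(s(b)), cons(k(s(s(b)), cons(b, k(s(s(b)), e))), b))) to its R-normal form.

cons(cons(b, e), b)

1. k(m(b, k(m(e, 0, s(b)), k(s(s(b)), b)), s(b)), k(s(s(b)), cons(k(s(s(b)), cons(b, k(s(s(b)), e))), b)))  →  k(s(s(b)), k(s(s(b)), cons(k(s(s(b)), cons(b, k(s(s(b)), e))), b)))   [R3 at 1]
2. k(s(s(b)), k(s(s(b)), cons(k(s(s(b)), cons(b, k(s(s(b)), e))), b)))  →  k(s(s(b)), cons(k(s(s(b)), cons(b, k(s(s(b)), e))), b))   [R5 at ε]
3. k(s(s(b)), cons(k(s(s(b)), cons(b, k(s(s(b)), e))), b))  →  cons(k(s(s(b)), cons(b, k(s(s(b)), e))), b)   [R5 at ε]
4. cons(k(s(s(b)), cons(b, k(s(s(b)), e))), b)  →  cons(cons(b, k(s(s(b)), e)), b)   [R5 at 1]
5. cons(cons(b, k(s(s(b)), e)), b)  →  cons(cons(b, e), b)   [R5 at 1.2]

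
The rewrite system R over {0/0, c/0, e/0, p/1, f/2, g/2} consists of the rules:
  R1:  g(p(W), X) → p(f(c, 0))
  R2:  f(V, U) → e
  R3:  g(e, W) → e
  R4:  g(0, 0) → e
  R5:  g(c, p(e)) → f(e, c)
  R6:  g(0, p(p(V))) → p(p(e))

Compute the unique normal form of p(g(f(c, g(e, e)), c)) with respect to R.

p(e)

1. p(g(f(c, g(e, e)), c))  →  p(g(e, c))   [R2 at 1.1]
2. p(g(e, c))  →  p(e)   [R3 at 1]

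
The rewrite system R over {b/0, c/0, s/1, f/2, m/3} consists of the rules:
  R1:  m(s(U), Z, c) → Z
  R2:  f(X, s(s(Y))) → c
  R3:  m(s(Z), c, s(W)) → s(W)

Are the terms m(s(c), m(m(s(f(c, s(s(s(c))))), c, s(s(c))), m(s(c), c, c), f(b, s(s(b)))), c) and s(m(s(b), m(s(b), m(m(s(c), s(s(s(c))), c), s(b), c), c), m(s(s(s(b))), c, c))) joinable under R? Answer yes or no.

Reduce t₁ = m(s(c), m(m(s(f(c, s(s(s(c))))), c, s(s(c))), m(s(c), c, c), f(b, s(s(b)))), c):
1. m(s(c), m(m(s(f(c, s(s(s(c))))), c, s(s(c))), m(s(c), c, c), f(b, s(s(b)))), c)  →  m(m(s(f(c, s(s(s(c))))), c, s(s(c))), m(s(c), c, c), f(b, s(s(b))))   [R1 at ε]
2. m(m(s(f(c, s(s(s(c))))), c, s(s(c))), m(s(c), c, c), f(b, s(s(b))))  →  m(s(s(c)), m(s(c), c, c), f(b, s(s(b))))   [R3 at 1]
3. m(s(s(c)), m(s(c), c, c), f(b, s(s(b))))  →  m(s(s(c)), c, f(b, s(s(b))))   [R1 at 2]
4. m(s(s(c)), c, f(b, s(s(b))))  →  m(s(s(c)), c, c)   [R2 at 3]
5. m(s(s(c)), c, c)  →  c   [R1 at ε]

Reduce t₂ = s(m(s(b), m(s(b), m(m(s(c), s(s(s(c))), c), s(b), c), c), m(s(s(s(b))), c, c))):
1. s(m(s(b), m(s(b), m(m(s(c), s(s(s(c))), c), s(b), c), c), m(s(s(s(b))), c, c)))  →  s(m(s(b), m(m(s(c), s(s(s(c))), c), s(b), c), m(s(s(s(b))), c, c)))   [R1 at 1.2]
2. s(m(s(b), m(m(s(c), s(s(s(c))), c), s(b), c), m(s(s(s(b))), c, c)))  →  s(m(s(b), m(s(s(s(c))), s(b), c), m(s(s(s(b))), c, c)))   [R1 at 1.2.1]
3. s(m(s(b), m(s(s(s(c))), s(b), c), m(s(s(s(b))), c, c)))  →  s(m(s(b), s(b), m(s(s(s(b))), c, c)))   [R1 at 1.2]
4. s(m(s(b), s(b), m(s(s(s(b))), c, c)))  →  s(m(s(b), s(b), c))   [R1 at 1.3]
5. s(m(s(b), s(b), c))  →  s(s(b))   [R1 at 1]

no — NF(t₁) = c, NF(t₂) = s(s(b))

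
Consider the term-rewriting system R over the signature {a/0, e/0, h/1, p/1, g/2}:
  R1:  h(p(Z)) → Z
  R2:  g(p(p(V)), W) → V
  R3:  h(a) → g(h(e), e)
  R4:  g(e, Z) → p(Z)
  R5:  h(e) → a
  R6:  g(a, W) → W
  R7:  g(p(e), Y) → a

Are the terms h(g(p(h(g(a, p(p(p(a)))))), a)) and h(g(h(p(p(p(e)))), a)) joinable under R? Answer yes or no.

Reduce t₁ = h(g(p(h(g(a, p(p(p(a)))))), a)):
1. h(g(p(h(g(a, p(p(p(a)))))), a))  →  h(g(p(h(p(p(p(a))))), a))   [R6 at 1.1.1.1]
2. h(g(p(h(p(p(p(a))))), a))  →  h(g(p(p(p(a))), a))   [R1 at 1.1.1]
3. h(g(p(p(p(a))), a))  →  h(p(a))   [R2 at 1]
4. h(p(a))  →  a   [R1 at ε]

Reduce t₂ = h(g(h(p(p(p(e)))), a)):
1. h(g(h(p(p(p(e)))), a))  →  h(g(p(p(e)), a))   [R1 at 1.1]
2. h(g(p(p(e)), a))  →  h(e)   [R2 at 1]
3. h(e)  →  a   [R5 at ε]

yes — NF(t₁) = a, NF(t₂) = a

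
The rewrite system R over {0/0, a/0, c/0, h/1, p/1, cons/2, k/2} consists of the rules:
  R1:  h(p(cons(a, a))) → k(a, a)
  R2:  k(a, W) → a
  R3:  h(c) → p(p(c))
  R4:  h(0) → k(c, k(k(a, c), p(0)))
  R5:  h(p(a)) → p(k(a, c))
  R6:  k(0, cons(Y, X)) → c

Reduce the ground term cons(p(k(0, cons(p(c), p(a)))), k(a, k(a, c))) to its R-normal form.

1. cons(p(k(0, cons(p(c), p(a)))), k(a, k(a, c)))  →  cons(p(c), k(a, k(a, c)))   [R6 at 1.1]
2. cons(p(c), k(a, k(a, c)))  →  cons(p(c), a)   [R2 at 2]

cons(p(c), a)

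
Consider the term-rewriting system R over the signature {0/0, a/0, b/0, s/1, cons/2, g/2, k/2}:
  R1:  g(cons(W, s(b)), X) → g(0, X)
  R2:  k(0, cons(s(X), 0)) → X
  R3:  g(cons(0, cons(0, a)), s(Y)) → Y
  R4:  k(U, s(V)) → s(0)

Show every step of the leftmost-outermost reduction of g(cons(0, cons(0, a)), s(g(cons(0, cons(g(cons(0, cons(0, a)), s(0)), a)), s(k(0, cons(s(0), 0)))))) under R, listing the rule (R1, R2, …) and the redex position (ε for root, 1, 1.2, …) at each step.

1. g(cons(0, cons(0, a)), s(g(cons(0, cons(g(cons(0, cons(0, a)), s(0)), a)), s(k(0, cons(s(0), 0))))))  →  g(cons(0, cons(g(cons(0, cons(0, a)), s(0)), a)), s(k(0, cons(s(0), 0))))   [R3 at ε]
2. g(cons(0, cons(g(cons(0, cons(0, a)), s(0)), a)), s(k(0, cons(s(0), 0))))  →  g(cons(0, cons(0, a)), s(k(0, cons(s(0), 0))))   [R3 at 1.2.1]
3. g(cons(0, cons(0, a)), s(k(0, cons(s(0), 0))))  →  k(0, cons(s(0), 0))   [R3 at ε]
4. k(0, cons(s(0), 0))  →  0   [R2 at ε]

0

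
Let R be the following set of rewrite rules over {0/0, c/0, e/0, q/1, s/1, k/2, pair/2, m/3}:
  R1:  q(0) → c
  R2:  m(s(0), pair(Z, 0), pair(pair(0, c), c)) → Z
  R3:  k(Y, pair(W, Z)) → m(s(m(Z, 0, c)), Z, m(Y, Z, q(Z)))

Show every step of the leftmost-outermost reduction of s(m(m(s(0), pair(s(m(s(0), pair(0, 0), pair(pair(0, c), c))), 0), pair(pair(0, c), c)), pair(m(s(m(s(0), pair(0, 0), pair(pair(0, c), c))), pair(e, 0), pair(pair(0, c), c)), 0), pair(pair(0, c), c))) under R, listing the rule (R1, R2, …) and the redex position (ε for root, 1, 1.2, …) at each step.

1. s(m(m(s(0), pair(s(m(s(0), pair(0, 0), pair(pair(0, c), c))), 0), pair(pair(0, c), c)), pair(m(s(m(s(0), pair(0, 0), pair(pair(0, c), c))), pair(e, 0), pair(pair(0, c), c)), 0), pair(pair(0, c), c)))  →  s(m(s(m(s(0), pair(0, 0), pair(pair(0, c), c))), pair(m(s(m(s(0), pair(0, 0), pair(pair(0, c), c))), pair(e, 0), pair(pair(0, c), c)), 0), pair(pair(0, c), c)))   [R2 at 1.1]
2. s(m(s(m(s(0), pair(0, 0), pair(pair(0, c), c))), pair(m(s(m(s(0), pair(0, 0), pair(pair(0, c), c))), pair(e, 0), pair(pair(0, c), c)), 0), pair(pair(0, c), c)))  →  s(m(s(0), pair(m(s(m(s(0), pair(0, 0), pair(pair(0, c), c))), pair(e, 0), pair(pair(0, c), c)), 0), pair(pair(0, c), c)))   [R2 at 1.1.1]
3. s(m(s(0), pair(m(s(m(s(0), pair(0, 0), pair(pair(0, c), c))), pair(e, 0), pair(pair(0, c), c)), 0), pair(pair(0, c), c)))  →  s(m(s(m(s(0), pair(0, 0), pair(pair(0, c), c))), pair(e, 0), pair(pair(0, c), c)))   [R2 at 1]
4. s(m(s(m(s(0), pair(0, 0), pair(pair(0, c), c))), pair(e, 0), pair(pair(0, c), c)))  →  s(m(s(0), pair(e, 0), pair(pair(0, c), c)))   [R2 at 1.1.1]
5. s(m(s(0), pair(e, 0), pair(pair(0, c), c)))  →  s(e)   [R2 at 1]

s(e)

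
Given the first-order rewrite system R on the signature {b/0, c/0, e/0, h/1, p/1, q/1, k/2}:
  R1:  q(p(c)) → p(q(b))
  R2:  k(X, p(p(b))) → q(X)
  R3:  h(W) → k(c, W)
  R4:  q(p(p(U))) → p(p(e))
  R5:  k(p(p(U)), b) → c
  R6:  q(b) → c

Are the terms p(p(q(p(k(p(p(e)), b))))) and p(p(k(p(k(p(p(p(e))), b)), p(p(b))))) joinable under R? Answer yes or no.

yes — NF(t₁) = p(p(p(c))), NF(t₂) = p(p(p(c)))

Reduce t₁ = p(p(q(p(k(p(p(e)), b))))):
1. p(p(q(p(k(p(p(e)), b)))))  →  p(p(q(p(c))))   [R5 at 1.1.1.1]
2. p(p(q(p(c))))  →  p(p(p(q(b))))   [R1 at 1.1]
3. p(p(p(q(b))))  →  p(p(p(c)))   [R6 at 1.1.1]

Reduce t₂ = p(p(k(p(k(p(p(p(e))), b)), p(p(b))))):
1. p(p(k(p(k(p(p(p(e))), b)), p(p(b)))))  →  p(p(q(p(k(p(p(p(e))), b)))))   [R2 at 1.1]
2. p(p(q(p(k(p(p(p(e))), b)))))  →  p(p(q(p(c))))   [R5 at 1.1.1.1]
3. p(p(q(p(c))))  →  p(p(p(q(b))))   [R1 at 1.1]
4. p(p(p(q(b))))  →  p(p(p(c)))   [R6 at 1.1.1]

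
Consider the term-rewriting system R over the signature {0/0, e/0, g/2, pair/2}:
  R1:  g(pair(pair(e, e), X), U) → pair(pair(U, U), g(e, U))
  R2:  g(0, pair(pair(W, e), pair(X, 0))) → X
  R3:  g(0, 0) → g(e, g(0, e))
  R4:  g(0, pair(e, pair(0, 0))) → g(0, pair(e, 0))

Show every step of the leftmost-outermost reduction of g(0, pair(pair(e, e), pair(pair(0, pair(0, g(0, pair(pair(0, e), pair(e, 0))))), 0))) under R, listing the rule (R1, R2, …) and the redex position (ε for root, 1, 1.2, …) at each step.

pair(0, pair(0, e))

1. g(0, pair(pair(e, e), pair(pair(0, pair(0, g(0, pair(pair(0, e), pair(e, 0))))), 0)))  →  pair(0, pair(0, g(0, pair(pair(0, e), pair(e, 0)))))   [R2 at ε]
2. pair(0, pair(0, g(0, pair(pair(0, e), pair(e, 0)))))  →  pair(0, pair(0, e))   [R2 at 2.2]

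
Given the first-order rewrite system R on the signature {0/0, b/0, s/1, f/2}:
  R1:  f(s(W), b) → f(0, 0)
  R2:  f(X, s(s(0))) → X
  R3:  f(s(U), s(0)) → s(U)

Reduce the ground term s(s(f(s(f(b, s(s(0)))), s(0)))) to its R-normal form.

1. s(s(f(s(f(b, s(s(0)))), s(0))))  →  s(s(s(f(b, s(s(0))))))   [R3 at 1.1]
2. s(s(s(f(b, s(s(0))))))  →  s(s(s(b)))   [R2 at 1.1.1]

s(s(s(b)))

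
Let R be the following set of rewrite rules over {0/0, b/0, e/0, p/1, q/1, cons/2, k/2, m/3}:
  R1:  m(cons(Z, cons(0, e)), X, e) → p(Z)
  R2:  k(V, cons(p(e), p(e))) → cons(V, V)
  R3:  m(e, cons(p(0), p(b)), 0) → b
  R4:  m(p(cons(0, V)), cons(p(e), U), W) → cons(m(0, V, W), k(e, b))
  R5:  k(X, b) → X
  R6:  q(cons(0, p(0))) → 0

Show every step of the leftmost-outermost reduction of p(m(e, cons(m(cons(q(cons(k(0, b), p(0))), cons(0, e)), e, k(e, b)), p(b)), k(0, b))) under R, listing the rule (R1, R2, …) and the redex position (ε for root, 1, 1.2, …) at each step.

p(b)

1. p(m(e, cons(m(cons(q(cons(k(0, b), p(0))), cons(0, e)), e, k(e, b)), p(b)), k(0, b)))  →  p(m(e, cons(m(cons(q(cons(0, p(0))), cons(0, e)), e, k(e, b)), p(b)), k(0, b)))   [R5 at 1.2.1.1.1.1.1]
2. p(m(e, cons(m(cons(q(cons(0, p(0))), cons(0, e)), e, k(e, b)), p(b)), k(0, b)))  →  p(m(e, cons(m(cons(0, cons(0, e)), e, k(e, b)), p(b)), k(0, b)))   [R6 at 1.2.1.1.1]
3. p(m(e, cons(m(cons(0, cons(0, e)), e, k(e, b)), p(b)), k(0, b)))  →  p(m(e, cons(m(cons(0, cons(0, e)), e, e), p(b)), k(0, b)))   [R5 at 1.2.1.3]
4. p(m(e, cons(m(cons(0, cons(0, e)), e, e), p(b)), k(0, b)))  →  p(m(e, cons(p(0), p(b)), k(0, b)))   [R1 at 1.2.1]
5. p(m(e, cons(p(0), p(b)), k(0, b)))  →  p(m(e, cons(p(0), p(b)), 0))   [R5 at 1.3]
6. p(m(e, cons(p(0), p(b)), 0))  →  p(b)   [R3 at 1]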